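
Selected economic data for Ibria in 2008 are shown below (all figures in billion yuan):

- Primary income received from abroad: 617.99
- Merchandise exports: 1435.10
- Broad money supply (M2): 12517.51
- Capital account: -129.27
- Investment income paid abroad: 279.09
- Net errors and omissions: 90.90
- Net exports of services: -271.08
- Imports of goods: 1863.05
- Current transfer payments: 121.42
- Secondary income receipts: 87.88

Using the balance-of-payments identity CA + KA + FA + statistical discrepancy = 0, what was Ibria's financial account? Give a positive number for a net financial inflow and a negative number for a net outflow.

432.04

Goods balance = 1435.10 - 1863.05 = -427.95
Services balance = -271.08
Trade balance (goods + services) = -427.95 + (-271.08) = -699.03
Net primary income = 617.99 - 279.09 = 338.90
Net secondary income = 87.88 - 121.42 = -33.54
Current account = -699.03 + 338.90 + (-33.54) = -393.67
Financial account = -(-393.67 + (-129.27) + 90.90) = 432.04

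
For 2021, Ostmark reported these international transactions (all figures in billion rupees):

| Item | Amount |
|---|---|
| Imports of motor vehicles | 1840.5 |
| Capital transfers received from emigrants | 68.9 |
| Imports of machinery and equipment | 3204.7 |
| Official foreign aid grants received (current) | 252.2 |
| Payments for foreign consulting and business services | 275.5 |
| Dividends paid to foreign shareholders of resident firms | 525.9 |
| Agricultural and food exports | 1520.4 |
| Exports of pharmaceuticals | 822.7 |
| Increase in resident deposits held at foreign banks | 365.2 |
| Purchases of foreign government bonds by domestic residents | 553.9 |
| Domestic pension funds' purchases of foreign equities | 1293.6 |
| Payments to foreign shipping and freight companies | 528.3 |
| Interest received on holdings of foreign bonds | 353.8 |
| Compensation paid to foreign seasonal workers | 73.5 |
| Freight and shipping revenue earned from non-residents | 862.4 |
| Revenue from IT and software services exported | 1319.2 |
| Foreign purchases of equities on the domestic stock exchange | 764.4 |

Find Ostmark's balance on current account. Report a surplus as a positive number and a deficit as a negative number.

-1317.7

Goods: 1520.4 - 1840.5 - 3204.7 + 822.7 = -2702.1
Services: 862.4 - 528.3 + 1319.2 - 275.5 = 1377.8
Primary income: -73.5 - 525.9 + 353.8 = -245.6
Secondary income: 252.2
Current account = (-2702.1) + 1377.8 + (-245.6) + 252.2 = -1317.7
(Excluded from the current account — capital account: capital transfers received from emigrants 68.9; financial account: increase in resident deposits held at foreign banks 365.2, purchases of foreign government bonds by domestic residents 553.9, domestic pension funds' purchases of foreign equities 1293.6, foreign purchases of equities on the domestic stock exchange 764.4.)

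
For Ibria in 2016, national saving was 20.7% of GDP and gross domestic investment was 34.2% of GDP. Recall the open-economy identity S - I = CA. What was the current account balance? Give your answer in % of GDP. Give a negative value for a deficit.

CA = S - I = 20.7 - 34.2 = -13.5

-13.5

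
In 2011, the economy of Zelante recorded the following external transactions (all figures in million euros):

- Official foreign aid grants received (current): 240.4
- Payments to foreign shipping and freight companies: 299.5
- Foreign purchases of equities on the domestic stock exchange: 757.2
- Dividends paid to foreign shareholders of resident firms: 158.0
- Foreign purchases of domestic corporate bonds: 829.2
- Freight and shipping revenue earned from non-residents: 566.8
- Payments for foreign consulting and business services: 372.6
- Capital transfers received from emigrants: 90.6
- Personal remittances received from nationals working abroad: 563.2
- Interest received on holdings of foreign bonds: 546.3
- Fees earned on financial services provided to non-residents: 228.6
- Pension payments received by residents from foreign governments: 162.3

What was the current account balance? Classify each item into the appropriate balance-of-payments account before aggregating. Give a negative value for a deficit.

Services: 228.6 + 566.8 - 299.5 - 372.6 = 123.3
Primary income: -158.0 + 546.3 = 388.3
Secondary income: 162.3 + 563.2 + 240.4 = 965.9
Current account = 123.3 + 388.3 + 965.9 = 1477.5
(Excluded from the current account — financial account: foreign purchases of equities on the domestic stock exchange 757.2, foreign purchases of domestic corporate bonds 829.2; capital account: capital transfers received from emigrants 90.6.)

1477.5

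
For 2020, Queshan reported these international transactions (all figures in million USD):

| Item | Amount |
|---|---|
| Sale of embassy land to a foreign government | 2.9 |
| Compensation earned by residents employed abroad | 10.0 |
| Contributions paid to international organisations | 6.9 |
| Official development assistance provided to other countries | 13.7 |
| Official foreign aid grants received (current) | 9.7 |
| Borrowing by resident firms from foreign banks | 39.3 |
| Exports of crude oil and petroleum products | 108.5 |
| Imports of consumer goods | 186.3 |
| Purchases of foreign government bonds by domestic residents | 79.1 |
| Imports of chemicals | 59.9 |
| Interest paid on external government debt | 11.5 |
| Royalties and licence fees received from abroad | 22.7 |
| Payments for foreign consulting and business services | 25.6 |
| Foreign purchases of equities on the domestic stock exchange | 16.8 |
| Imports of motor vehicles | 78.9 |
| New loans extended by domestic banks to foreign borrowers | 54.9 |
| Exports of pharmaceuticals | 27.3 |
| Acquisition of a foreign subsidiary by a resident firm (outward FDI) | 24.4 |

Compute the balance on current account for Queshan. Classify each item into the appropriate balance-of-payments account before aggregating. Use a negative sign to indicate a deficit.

-204.6

Goods: -78.9 + 108.5 - 59.9 - 186.3 + 27.3 = -189.3
Services: 22.7 - 25.6 = -2.9
Primary income: 10.0 - 11.5 = -1.5
Secondary income: -13.7 + 9.7 - 6.9 = -10.9
Current account = (-189.3) + (-2.9) + (-1.5) + (-10.9) = -204.6
(Excluded from the current account — capital account: sale of embassy land to a foreign government 2.9; financial account: borrowing by resident firms from foreign banks 39.3, purchases of foreign government bonds by domestic residents 79.1, foreign purchases of equities on the domestic stock exchange 16.8, new loans extended by domestic banks to foreign borrowers 54.9, acquisition of a foreign subsidiary by a resident firm (outward FDI) 24.4.)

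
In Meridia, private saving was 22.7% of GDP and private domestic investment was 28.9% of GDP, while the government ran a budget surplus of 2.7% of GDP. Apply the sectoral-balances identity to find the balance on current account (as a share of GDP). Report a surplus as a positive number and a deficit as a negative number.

-3.5

By the sectoral-balances identity, CA = (S_private - I) + (T - G).
Private balance = 22.7 - 28.9 = -6.2
Government balance (T - G) = 2.7
CA = -6.2 + 2.7 = -3.5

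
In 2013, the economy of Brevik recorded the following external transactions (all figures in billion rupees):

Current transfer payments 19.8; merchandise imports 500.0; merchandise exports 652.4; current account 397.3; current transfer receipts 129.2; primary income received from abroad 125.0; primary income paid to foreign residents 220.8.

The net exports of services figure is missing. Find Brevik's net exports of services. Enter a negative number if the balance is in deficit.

Current account = goods balance + services balance + net primary income + net secondary income
Sum of the known components = 166.0
Net exports of services = CA - (known components) = 397.3 - 166.0 = 231.3

231.3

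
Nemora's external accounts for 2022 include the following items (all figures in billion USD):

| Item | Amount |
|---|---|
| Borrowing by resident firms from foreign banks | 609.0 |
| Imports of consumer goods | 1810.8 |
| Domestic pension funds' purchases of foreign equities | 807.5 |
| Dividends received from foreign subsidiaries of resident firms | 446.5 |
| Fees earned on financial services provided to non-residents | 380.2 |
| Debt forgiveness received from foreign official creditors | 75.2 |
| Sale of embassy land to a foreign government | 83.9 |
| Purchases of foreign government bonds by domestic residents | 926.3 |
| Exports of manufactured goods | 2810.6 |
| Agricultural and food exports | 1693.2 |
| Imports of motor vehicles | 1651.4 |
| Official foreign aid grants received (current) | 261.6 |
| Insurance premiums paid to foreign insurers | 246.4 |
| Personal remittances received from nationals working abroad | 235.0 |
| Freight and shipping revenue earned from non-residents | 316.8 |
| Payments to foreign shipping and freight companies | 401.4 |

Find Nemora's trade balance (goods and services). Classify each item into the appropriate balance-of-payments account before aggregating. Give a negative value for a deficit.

Goods: 1693.2 - 1810.8 + 2810.6 - 1651.4 = 1041.6
Services: -401.4 - 246.4 + 316.8 + 380.2 = 49.2
Trade balance = 1041.6 + 49.2 = 1090.8
(Excluded from the trade balance — financial account: borrowing by resident firms from foreign banks 609.0, domestic pension funds' purchases of foreign equities 807.5, purchases of foreign government bonds by domestic residents 926.3; primary income: dividends received from foreign subsidiaries of resident firms 446.5; capital account: debt forgiveness received from foreign official creditors 75.2, sale of embassy land to a foreign government 83.9; secondary income: official foreign aid grants received (current) 261.6, personal remittances received from nationals working abroad 235.0.)

1090.8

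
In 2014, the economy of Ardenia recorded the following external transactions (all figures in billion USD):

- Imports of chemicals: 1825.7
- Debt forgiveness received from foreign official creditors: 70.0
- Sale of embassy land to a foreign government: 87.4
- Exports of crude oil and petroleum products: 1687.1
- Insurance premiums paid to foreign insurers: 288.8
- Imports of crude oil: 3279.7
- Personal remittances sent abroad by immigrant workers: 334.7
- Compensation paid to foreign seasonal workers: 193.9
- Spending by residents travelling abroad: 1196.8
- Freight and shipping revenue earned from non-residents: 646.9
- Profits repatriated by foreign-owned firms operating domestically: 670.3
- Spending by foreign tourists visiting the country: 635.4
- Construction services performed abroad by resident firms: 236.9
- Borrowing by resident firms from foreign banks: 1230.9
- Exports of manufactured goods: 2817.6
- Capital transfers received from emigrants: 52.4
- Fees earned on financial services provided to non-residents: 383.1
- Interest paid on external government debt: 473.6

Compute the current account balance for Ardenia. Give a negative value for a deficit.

-1856.5

Goods: 2817.6 + 1687.1 - 1825.7 - 3279.7 = -600.7
Services: 236.9 + 383.1 - 288.8 + 635.4 + 646.9 - 1196.8 = 416.7
Primary income: -670.3 - 193.9 - 473.6 = -1337.8
Secondary income: -334.7
Current account = (-600.7) + 416.7 + (-1337.8) + (-334.7) = -1856.5
(Excluded from the current account — capital account: debt forgiveness received from foreign official creditors 70.0, sale of embassy land to a foreign government 87.4, capital transfers received from emigrants 52.4; financial account: borrowing by resident firms from foreign banks 1230.9.)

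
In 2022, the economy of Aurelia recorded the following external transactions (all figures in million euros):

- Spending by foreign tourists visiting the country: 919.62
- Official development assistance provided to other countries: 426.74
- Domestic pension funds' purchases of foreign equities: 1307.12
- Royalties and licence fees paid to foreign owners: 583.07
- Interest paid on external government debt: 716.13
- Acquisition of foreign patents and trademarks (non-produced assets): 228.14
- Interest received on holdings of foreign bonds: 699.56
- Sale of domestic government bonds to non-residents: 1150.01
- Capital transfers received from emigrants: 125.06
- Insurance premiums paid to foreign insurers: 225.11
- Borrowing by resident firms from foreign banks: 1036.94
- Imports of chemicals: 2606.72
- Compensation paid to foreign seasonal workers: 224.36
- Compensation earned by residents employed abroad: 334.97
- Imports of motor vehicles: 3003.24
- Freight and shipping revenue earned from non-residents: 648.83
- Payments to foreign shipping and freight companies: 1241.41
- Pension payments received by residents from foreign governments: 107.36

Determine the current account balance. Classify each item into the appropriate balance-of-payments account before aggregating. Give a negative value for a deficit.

-6316.44

Goods: -3003.24 - 2606.72 = -5609.96
Services: -583.07 + 648.83 - 1241.41 - 225.11 + 919.62 = -481.14
Primary income: -716.13 + 334.97 - 224.36 + 699.56 = 94.04
Secondary income: 107.36 - 426.74 = -319.38
Current account = (-5609.96) + (-481.14) + 94.04 + (-319.38) = -6316.44
(Excluded from the current account — financial account: domestic pension funds' purchases of foreign equities 1307.12, sale of domestic government bonds to non-residents 1150.01, borrowing by resident firms from foreign banks 1036.94; capital account: acquisition of foreign patents and trademarks (non-produced assets) 228.14, capital transfers received from emigrants 125.06.)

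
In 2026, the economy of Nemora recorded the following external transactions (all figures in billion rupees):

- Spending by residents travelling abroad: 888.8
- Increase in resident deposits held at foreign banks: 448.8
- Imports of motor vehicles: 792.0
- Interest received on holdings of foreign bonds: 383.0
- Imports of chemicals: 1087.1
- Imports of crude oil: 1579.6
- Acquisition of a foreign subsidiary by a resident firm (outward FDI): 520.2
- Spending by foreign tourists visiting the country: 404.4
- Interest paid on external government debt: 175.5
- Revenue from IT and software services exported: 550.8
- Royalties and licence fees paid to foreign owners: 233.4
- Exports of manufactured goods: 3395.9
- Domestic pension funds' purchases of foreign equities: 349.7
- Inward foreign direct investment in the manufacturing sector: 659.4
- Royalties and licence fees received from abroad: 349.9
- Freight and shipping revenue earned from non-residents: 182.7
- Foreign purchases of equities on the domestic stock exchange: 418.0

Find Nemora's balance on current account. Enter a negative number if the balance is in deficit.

510.3

Goods: -1087.1 - 792.0 + 3395.9 - 1579.6 = -62.8
Services: 550.8 - 888.8 + 404.4 - 233.4 + 349.9 + 182.7 = 365.6
Primary income: 383.0 - 175.5 = 207.5
Current account = (-62.8) + 365.6 + 207.5 = 510.3
(Excluded from the current account — financial account: increase in resident deposits held at foreign banks 448.8, acquisition of a foreign subsidiary by a resident firm (outward FDI) 520.2, domestic pension funds' purchases of foreign equities 349.7, inward foreign direct investment in the manufacturing sector 659.4, foreign purchases of equities on the domestic stock exchange 418.0.)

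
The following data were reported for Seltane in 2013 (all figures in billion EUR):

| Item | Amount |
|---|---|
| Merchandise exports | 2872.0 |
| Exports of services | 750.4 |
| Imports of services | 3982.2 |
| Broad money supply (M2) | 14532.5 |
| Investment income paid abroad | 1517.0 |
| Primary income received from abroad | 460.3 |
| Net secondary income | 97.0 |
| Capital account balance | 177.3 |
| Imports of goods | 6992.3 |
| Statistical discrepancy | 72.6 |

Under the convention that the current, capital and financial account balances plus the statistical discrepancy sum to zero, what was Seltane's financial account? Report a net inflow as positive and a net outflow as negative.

Goods balance = 2872.0 - 6992.3 = -4120.3
Services balance = 750.4 - 3982.2 = -3231.8
Trade balance (goods + services) = -4120.3 + (-3231.8) = -7352.1
Net primary income = 460.3 - 1517.0 = -1056.7
Net secondary income = 97.0
Current account = -7352.1 + (-1056.7) + 97.0 = -8311.8
Financial account = -(-8311.8 + 177.3 + 72.6) = 8061.9

8061.9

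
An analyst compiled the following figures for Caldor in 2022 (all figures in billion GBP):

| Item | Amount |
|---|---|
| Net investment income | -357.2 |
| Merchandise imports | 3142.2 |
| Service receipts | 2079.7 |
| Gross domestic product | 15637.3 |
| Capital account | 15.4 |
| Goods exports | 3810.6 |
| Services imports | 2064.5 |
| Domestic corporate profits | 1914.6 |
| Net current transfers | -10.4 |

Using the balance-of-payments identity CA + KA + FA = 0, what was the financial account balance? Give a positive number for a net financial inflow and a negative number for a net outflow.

Goods balance = 3810.6 - 3142.2 = 668.4
Services balance = 2079.7 - 2064.5 = 15.2
Trade balance (goods + services) = 668.4 + 15.2 = 683.6
Net primary income = -357.2
Net secondary income = -10.4
Current account = 683.6 + (-357.2) + (-10.4) = 316.0
Financial account = -(316.0 + 15.4) = -331.4

-331.4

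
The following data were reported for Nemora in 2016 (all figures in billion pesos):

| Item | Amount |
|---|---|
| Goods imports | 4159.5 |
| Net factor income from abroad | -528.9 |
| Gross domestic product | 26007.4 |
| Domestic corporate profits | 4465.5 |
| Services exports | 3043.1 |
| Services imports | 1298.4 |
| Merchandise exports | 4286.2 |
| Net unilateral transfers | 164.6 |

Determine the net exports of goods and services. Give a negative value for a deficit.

Goods balance = 4286.2 - 4159.5 = 126.7
Services balance = 3043.1 - 1298.4 = 1744.7
Trade balance (goods + services) = 126.7 + 1744.7 = 1871.4

1871.4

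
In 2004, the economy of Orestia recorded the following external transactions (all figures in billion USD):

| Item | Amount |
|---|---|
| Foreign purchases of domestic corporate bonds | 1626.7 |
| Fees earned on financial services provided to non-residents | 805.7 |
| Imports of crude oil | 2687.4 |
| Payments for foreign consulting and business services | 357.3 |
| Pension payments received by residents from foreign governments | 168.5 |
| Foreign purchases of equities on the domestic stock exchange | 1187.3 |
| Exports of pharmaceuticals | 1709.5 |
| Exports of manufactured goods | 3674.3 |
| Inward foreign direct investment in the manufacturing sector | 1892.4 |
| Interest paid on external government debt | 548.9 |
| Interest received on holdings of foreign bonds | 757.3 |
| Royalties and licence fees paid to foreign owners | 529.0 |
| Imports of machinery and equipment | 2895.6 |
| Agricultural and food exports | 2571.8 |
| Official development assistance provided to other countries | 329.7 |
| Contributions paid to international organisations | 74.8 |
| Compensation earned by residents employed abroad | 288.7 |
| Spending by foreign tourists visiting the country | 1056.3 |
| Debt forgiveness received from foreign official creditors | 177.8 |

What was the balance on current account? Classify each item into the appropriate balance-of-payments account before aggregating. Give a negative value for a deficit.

3609.4

Goods: -2687.4 + 2571.8 + 1709.5 + 3674.3 - 2895.6 = 2372.6
Services: -529.0 + 805.7 - 357.3 + 1056.3 = 975.7
Primary income: -548.9 + 757.3 + 288.7 = 497.1
Secondary income: 168.5 - 329.7 - 74.8 = -236.0
Current account = 2372.6 + 975.7 + 497.1 + (-236.0) = 3609.4
(Excluded from the current account — financial account: foreign purchases of domestic corporate bonds 1626.7, foreign purchases of equities on the domestic stock exchange 1187.3, inward foreign direct investment in the manufacturing sector 1892.4; capital account: debt forgiveness received from foreign official creditors 177.8.)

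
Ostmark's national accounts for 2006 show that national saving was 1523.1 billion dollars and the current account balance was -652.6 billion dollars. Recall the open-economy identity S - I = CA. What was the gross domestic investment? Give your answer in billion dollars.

2175.7

I = S - CA = 1523.1 - (-652.6) = 2175.7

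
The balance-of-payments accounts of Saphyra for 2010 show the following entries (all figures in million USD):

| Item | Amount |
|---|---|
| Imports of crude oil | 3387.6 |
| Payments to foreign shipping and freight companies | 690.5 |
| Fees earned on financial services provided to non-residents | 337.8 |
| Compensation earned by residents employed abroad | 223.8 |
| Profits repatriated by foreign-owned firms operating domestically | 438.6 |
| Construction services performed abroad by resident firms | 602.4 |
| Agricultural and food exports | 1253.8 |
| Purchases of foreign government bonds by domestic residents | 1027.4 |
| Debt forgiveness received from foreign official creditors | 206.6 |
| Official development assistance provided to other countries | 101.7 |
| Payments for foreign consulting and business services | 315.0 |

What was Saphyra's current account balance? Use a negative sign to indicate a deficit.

-2515.6

Goods: 1253.8 - 3387.6 = -2133.8
Services: 602.4 + 337.8 - 690.5 - 315.0 = -65.3
Primary income: 223.8 - 438.6 = -214.8
Secondary income: -101.7
Current account = (-2133.8) + (-65.3) + (-214.8) + (-101.7) = -2515.6
(Excluded from the current account — financial account: purchases of foreign government bonds by domestic residents 1027.4; capital account: debt forgiveness received from foreign official creditors 206.6.)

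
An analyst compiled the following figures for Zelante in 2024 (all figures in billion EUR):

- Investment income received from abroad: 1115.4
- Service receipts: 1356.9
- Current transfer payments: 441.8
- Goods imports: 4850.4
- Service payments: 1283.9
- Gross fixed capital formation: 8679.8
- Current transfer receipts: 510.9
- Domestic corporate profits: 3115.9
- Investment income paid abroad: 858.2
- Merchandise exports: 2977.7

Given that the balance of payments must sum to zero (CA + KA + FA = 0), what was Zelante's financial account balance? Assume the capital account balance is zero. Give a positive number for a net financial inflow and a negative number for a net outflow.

Goods balance = 2977.7 - 4850.4 = -1872.7
Services balance = 1356.9 - 1283.9 = 73.0
Trade balance (goods + services) = -1872.7 + 73.0 = -1799.7
Net primary income = 1115.4 - 858.2 = 257.2
Net secondary income = 510.9 - 441.8 = 69.1
Current account = -1799.7 + 257.2 + 69.1 = -1473.4
Financial account = -(-1473.4) = 1473.4

1473.4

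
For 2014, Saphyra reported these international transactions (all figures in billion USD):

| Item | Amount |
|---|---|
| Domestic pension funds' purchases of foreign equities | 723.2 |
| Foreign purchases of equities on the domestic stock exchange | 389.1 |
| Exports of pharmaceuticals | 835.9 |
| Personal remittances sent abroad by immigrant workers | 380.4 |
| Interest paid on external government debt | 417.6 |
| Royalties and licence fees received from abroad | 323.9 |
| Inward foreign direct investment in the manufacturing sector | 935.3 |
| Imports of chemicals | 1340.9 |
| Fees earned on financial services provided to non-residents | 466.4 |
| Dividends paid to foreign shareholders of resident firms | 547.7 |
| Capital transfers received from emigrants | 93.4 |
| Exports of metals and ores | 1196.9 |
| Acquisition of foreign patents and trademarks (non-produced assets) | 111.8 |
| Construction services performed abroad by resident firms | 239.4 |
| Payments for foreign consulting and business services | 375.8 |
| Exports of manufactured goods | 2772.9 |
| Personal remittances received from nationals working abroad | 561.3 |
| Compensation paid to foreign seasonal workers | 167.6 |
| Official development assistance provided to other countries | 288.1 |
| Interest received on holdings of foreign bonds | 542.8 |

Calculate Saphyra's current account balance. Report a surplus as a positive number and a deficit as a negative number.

3421.4

Goods: 2772.9 + 835.9 - 1340.9 + 1196.9 = 3464.8
Services: -375.8 + 466.4 + 323.9 + 239.4 = 653.9
Primary income: -167.6 - 547.7 + 542.8 - 417.6 = -590.1
Secondary income: -380.4 - 288.1 + 561.3 = -107.2
Current account = 3464.8 + 653.9 + (-590.1) + (-107.2) = 3421.4
(Excluded from the current account — financial account: domestic pension funds' purchases of foreign equities 723.2, foreign purchases of equities on the domestic stock exchange 389.1, inward foreign direct investment in the manufacturing sector 935.3; capital account: capital transfers received from emigrants 93.4, acquisition of foreign patents and trademarks (non-produced assets) 111.8.)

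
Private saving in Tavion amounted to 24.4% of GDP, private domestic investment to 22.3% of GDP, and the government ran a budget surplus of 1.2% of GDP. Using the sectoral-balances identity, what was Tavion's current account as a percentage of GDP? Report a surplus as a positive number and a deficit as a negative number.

By the sectoral-balances identity, CA = (S_private - I) + (T - G).
Private balance = 24.4 - 22.3 = 2.1
Government balance (T - G) = 1.2
CA = 2.1 + 1.2 = 3.3

3.3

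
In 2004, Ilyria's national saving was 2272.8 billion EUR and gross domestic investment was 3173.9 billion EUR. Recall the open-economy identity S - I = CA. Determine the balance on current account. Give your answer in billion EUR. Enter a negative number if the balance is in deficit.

-901.1

CA = S - I = 2272.8 - 3173.9 = -901.1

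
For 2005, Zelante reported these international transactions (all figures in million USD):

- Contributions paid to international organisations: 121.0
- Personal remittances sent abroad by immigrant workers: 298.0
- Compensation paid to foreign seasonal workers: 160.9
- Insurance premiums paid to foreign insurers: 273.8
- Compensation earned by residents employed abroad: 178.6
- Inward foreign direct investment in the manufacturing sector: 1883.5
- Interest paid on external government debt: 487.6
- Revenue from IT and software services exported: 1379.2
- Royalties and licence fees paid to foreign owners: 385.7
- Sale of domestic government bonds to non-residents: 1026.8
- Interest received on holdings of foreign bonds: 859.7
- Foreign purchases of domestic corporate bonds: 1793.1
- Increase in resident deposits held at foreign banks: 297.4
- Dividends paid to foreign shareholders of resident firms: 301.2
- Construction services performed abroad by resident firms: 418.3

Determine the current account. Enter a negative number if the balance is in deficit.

807.6

Services: 418.3 + 1379.2 - 385.7 - 273.8 = 1138.0
Primary income: -487.6 - 301.2 - 160.9 + 178.6 + 859.7 = 88.6
Secondary income: -298.0 - 121.0 = -419.0
Current account = 1138.0 + 88.6 + (-419.0) = 807.6
(Excluded from the current account — financial account: inward foreign direct investment in the manufacturing sector 1883.5, sale of domestic government bonds to non-residents 1026.8, foreign purchases of domestic corporate bonds 1793.1, increase in resident deposits held at foreign banks 297.4.)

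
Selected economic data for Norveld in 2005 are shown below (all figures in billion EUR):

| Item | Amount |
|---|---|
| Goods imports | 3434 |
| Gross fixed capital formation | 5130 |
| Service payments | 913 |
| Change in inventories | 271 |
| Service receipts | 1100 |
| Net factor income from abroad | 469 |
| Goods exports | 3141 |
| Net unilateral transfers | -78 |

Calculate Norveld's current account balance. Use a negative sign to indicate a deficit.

Goods balance = 3141 - 3434 = -293
Services balance = 1100 - 913 = 187
Trade balance (goods + services) = -293 + 187 = -106
Net primary income = 469
Net secondary income = -78
Current account = -106 + 469 + (-78) = 285

285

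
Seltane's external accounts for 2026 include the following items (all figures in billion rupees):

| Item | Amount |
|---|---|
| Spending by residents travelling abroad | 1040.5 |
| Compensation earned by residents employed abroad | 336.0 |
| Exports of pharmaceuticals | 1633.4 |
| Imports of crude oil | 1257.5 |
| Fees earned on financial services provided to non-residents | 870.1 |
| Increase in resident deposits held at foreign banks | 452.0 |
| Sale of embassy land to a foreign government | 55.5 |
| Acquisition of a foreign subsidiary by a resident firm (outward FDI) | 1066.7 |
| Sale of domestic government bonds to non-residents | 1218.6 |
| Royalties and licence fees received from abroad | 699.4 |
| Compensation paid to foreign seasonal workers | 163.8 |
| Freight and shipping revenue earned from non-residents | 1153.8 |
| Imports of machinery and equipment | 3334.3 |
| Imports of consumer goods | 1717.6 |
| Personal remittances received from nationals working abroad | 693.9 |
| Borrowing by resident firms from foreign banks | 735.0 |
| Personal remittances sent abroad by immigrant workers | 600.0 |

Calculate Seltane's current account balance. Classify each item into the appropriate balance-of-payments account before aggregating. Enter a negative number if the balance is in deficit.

-2727.1

Goods: 1633.4 - 3334.3 - 1717.6 - 1257.5 = -4676.0
Services: 699.4 + 1153.8 - 1040.5 + 870.1 = 1682.8
Primary income: 336.0 - 163.8 = 172.2
Secondary income: -600.0 + 693.9 = 93.9
Current account = (-4676.0) + 1682.8 + 172.2 + 93.9 = -2727.1
(Excluded from the current account — financial account: increase in resident deposits held at foreign banks 452.0, acquisition of a foreign subsidiary by a resident firm (outward FDI) 1066.7, sale of domestic government bonds to non-residents 1218.6, borrowing by resident firms from foreign banks 735.0; capital account: sale of embassy land to a foreign government 55.5.)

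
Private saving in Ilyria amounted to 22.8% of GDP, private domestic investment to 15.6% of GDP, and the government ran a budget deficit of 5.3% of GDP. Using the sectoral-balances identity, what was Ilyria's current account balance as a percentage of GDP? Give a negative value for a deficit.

1.9

By the sectoral-balances identity, CA = (S_private - I) + (T - G).
Private balance = 22.8 - 15.6 = 7.2
Government balance (T - G) = -5.3
CA = 7.2 + (-5.3) = 1.9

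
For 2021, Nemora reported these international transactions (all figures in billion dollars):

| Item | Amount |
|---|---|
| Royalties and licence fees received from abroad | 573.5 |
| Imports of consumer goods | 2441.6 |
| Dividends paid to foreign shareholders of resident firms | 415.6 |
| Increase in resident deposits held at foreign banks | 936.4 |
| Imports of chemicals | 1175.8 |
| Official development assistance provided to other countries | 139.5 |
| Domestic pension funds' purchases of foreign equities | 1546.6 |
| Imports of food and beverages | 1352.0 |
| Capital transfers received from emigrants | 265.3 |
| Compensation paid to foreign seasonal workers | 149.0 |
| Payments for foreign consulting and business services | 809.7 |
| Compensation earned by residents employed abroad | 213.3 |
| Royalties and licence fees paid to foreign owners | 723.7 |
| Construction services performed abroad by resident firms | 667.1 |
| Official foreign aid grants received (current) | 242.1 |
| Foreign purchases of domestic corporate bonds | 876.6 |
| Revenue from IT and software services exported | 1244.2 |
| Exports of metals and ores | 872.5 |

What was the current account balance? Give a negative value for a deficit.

Goods: -1352.0 - 2441.6 - 1175.8 + 872.5 = -4096.9
Services: -723.7 + 573.5 + 1244.2 + 667.1 - 809.7 = 951.4
Primary income: -149.0 - 415.6 + 213.3 = -351.3
Secondary income: -139.5 + 242.1 = 102.6
Current account = (-4096.9) + 951.4 + (-351.3) + 102.6 = -3394.2
(Excluded from the current account — financial account: increase in resident deposits held at foreign banks 936.4, domestic pension funds' purchases of foreign equities 1546.6, foreign purchases of domestic corporate bonds 876.6; capital account: capital transfers received from emigrants 265.3.)

-3394.2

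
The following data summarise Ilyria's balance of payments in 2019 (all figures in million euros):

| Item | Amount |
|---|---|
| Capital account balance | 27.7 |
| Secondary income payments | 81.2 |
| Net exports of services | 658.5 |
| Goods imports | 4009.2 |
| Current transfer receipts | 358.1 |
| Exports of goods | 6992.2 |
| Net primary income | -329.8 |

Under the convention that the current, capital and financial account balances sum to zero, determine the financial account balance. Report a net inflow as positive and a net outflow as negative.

Goods balance = 6992.2 - 4009.2 = 2983.0
Services balance = 658.5
Trade balance (goods + services) = 2983.0 + 658.5 = 3641.5
Net primary income = -329.8
Net secondary income = 358.1 - 81.2 = 276.9
Current account = 3641.5 + (-329.8) + 276.9 = 3588.6
Financial account = -(3588.6 + 27.7) = -3616.3

-3616.3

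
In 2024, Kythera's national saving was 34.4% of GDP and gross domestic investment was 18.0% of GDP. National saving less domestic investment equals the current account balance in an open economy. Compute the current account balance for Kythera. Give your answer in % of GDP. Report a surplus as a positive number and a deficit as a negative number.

S - I = CA (net lending to the rest of the world).
CA = S - I = 34.4 - 18.0 = 16.4

16.4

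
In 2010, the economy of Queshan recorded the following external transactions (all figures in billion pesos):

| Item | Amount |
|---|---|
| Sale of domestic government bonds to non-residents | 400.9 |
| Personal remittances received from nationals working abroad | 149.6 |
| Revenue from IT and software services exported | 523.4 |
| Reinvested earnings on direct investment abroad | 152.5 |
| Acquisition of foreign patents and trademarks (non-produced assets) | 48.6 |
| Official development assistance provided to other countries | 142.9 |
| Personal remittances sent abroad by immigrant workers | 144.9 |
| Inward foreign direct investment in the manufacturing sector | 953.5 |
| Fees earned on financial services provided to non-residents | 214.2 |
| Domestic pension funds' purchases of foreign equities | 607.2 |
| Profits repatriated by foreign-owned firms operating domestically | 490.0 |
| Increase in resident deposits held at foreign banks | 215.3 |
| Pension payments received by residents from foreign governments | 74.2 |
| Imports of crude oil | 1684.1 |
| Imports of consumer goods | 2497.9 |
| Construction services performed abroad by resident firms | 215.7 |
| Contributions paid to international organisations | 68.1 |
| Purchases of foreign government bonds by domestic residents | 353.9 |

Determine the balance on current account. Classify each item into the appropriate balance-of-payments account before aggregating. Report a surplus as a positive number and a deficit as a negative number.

Goods: -2497.9 - 1684.1 = -4182.0
Services: 523.4 + 214.2 + 215.7 = 953.3
Primary income: -490.0 + 152.5 = -337.5
Secondary income: 74.2 + 149.6 - 144.9 - 68.1 - 142.9 = -132.1
Current account = (-4182.0) + 953.3 + (-337.5) + (-132.1) = -3698.3
(Excluded from the current account — financial account: sale of domestic government bonds to non-residents 400.9, inward foreign direct investment in the manufacturing sector 953.5, domestic pension funds' purchases of foreign equities 607.2, increase in resident deposits held at foreign banks 215.3, purchases of foreign government bonds by domestic residents 353.9; capital account: acquisition of foreign patents and trademarks (non-produced assets) 48.6.)

-3698.3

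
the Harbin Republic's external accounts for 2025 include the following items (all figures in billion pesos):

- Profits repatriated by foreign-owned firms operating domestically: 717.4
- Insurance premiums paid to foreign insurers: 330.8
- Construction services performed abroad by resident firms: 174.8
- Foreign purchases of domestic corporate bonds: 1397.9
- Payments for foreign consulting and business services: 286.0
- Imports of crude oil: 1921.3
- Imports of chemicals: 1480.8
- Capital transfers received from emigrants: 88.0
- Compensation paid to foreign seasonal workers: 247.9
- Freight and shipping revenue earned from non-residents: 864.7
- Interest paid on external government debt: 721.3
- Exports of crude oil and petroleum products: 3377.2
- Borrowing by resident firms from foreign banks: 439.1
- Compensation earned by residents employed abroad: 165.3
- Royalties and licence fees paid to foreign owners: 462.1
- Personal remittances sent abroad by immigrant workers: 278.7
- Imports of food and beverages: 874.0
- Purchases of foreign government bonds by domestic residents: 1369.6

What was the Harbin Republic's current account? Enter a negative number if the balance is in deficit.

-2738.3

Goods: -874.0 - 1921.3 - 1480.8 + 3377.2 = -898.9
Services: -286.0 - 462.1 + 864.7 - 330.8 + 174.8 = -39.4
Primary income: -717.4 + 165.3 - 247.9 - 721.3 = -1521.3
Secondary income: -278.7
Current account = (-898.9) + (-39.4) + (-1521.3) + (-278.7) = -2738.3
(Excluded from the current account — financial account: foreign purchases of domestic corporate bonds 1397.9, borrowing by resident firms from foreign banks 439.1, purchases of foreign government bonds by domestic residents 1369.6; capital account: capital transfers received from emigrants 88.0.)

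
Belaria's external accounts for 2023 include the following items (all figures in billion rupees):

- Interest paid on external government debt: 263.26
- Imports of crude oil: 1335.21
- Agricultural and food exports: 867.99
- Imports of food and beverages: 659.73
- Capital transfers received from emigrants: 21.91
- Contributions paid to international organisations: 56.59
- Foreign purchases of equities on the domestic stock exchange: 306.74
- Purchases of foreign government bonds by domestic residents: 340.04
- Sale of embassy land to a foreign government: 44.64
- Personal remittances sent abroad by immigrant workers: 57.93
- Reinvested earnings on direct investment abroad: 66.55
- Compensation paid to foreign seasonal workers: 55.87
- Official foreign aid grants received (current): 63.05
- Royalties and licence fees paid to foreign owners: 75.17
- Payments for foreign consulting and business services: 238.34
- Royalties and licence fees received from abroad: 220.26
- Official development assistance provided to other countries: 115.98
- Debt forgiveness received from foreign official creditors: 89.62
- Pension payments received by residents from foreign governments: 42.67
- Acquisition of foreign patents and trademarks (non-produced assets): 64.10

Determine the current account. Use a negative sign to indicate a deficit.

Goods: -659.73 - 1335.21 + 867.99 = -1126.95
Services: -238.34 - 75.17 + 220.26 = -93.25
Primary income: 66.55 - 55.87 - 263.26 = -252.58
Secondary income: 42.67 - 57.93 - 115.98 + 63.05 - 56.59 = -124.78
Current account = (-1126.95) + (-93.25) + (-252.58) + (-124.78) = -1597.56
(Excluded from the current account — capital account: capital transfers received from emigrants 21.91, sale of embassy land to a foreign government 44.64, debt forgiveness received from foreign official creditors 89.62, acquisition of foreign patents and trademarks (non-produced assets) 64.10; financial account: foreign purchases of equities on the domestic stock exchange 306.74, purchases of foreign government bonds by domestic residents 340.04.)

-1597.56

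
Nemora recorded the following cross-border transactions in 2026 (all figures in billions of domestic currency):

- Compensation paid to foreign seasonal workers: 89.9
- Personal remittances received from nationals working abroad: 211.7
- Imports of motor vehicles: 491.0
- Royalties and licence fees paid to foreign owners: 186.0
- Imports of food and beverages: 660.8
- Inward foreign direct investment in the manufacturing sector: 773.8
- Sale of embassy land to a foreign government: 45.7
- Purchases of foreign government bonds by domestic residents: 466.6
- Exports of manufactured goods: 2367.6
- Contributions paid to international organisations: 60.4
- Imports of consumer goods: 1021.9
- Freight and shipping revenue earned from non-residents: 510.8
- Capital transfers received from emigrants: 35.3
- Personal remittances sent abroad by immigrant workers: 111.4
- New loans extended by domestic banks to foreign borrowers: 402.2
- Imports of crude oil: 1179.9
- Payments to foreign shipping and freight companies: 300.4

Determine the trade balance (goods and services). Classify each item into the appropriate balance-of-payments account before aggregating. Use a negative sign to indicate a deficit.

Goods: -491.0 - 1179.9 - 1021.9 + 2367.6 - 660.8 = -986.0
Services: -186.0 - 300.4 + 510.8 = 24.4
Trade balance = -986.0 + 24.4 = -961.6
(Excluded from the trade balance — primary income: compensation paid to foreign seasonal workers 89.9; secondary income: personal remittances received from nationals working abroad 211.7, contributions paid to international organisations 60.4, personal remittances sent abroad by immigrant workers 111.4; financial account: inward foreign direct investment in the manufacturing sector 773.8, purchases of foreign government bonds by domestic residents 466.6, new loans extended by domestic banks to foreign borrowers 402.2; capital account: sale of embassy land to a foreign government 45.7, capital transfers received from emigrants 35.3.)

-961.6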